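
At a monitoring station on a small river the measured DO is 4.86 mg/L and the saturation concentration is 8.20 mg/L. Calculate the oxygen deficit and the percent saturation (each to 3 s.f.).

D ≈ 3.34 mg/L; 59.3 % saturation

D = C_s − C = 8.20 − 4.86 = 3.34 mg/L.
% saturation = 4.86/8.20 × 100 = 59.3 %.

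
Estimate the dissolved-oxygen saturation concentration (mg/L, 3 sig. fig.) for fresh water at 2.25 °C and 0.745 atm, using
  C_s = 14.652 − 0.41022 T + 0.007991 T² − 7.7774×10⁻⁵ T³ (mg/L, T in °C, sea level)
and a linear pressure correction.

C_s ≈ 10.3 mg/L

At sea level: C_s = 14.652 − 0.41022×2.25 + 0.007991×2.25² − 7.7774×10⁻⁵×2.25³ = 13.77 mg/L.
Pressure correction: C_s' = 13.77 × 0.745 = 10.26 mg/L.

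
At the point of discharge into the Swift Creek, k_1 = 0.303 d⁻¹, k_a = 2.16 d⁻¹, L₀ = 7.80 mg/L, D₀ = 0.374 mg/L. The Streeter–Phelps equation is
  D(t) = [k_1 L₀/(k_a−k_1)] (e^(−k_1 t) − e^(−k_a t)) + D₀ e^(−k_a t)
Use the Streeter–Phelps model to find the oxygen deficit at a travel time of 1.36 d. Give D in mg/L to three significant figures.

D ≈ 0.795 mg/L

k_1 L₀/(k_a−k_1) = 0.303×7.80/(2.16−0.303) = 2.363/1.857 = 1.273 mg/L.
e^(−k_1 t) = e^(−0.303×1.360) = 0.6623; e^(−k_a t) = e^(−2.16×1.360) = 0.05299.
D = 1.273 × (0.6623 − 0.05299) + 0.374 × 0.05299 = 0.7754 + 0.01982 = 0.7952 mg/L.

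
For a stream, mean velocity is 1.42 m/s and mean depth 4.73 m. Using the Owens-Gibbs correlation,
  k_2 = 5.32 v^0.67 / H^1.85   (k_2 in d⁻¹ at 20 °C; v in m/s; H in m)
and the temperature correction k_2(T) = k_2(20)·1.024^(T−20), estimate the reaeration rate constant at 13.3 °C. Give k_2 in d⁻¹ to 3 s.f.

k_2(20) = 5.32 × 1.42^0.67 / 4.73^1.85 = 5.32 × 1.265 / 17.72 = 0.3797 d⁻¹.
k_2(13.3) = 0.3797 × 1.024^(13.3−20) = 0.3797 × 0.8531 = 0.3239 d⁻¹.

k_2 ≈ 0.324 d⁻¹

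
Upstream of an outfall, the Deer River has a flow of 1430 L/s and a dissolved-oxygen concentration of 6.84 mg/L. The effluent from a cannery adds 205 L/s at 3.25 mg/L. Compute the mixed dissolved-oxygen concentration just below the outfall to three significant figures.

6.39 mg/L

Flow-weighted mixing: C = (Q_r C_r + Q_w C_w)/(Q_r + Q_w)
= (1430×6.84 + 205×3.25)/(1430 + 205) = 10450/1635 = 6.390 mg/L.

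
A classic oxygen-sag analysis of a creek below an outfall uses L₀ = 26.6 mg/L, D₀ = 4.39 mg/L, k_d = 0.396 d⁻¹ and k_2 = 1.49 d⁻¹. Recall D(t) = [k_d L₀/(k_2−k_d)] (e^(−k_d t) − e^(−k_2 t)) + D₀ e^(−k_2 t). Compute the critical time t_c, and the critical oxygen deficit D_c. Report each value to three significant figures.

t_c ≈ 0.655 d; D_c ≈ 5.45 mg/L

With k_2/k_d = 3.763 and 1 − D₀(k_2−k_d)/(k_d L₀) = 0.5441,
t_c = ln(3.763 × 0.5441) / (1.49 − 0.396) = ln(2.047) / 1.094 = 0.7164/1.094 = 0.6549 d.
D_c = (k_d/k_2) L₀ e^(−k_d t_c) = (0.396/1.49) × 26.6 × e^(−0.396×0.6549) = 0.2658 × 26.6 × 0.7716 = 5.455 mg/L.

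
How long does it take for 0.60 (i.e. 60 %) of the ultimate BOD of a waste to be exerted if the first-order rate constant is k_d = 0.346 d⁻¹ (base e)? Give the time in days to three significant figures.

y/L₀ = 1 − e^(−k_d t) = 0.60 ⇒ e^(−k_d t) = 0.400
t = −ln(0.400) / 0.346 = 0.9163 / 0.346 = 2.648 d.

t ≈ 2.65 d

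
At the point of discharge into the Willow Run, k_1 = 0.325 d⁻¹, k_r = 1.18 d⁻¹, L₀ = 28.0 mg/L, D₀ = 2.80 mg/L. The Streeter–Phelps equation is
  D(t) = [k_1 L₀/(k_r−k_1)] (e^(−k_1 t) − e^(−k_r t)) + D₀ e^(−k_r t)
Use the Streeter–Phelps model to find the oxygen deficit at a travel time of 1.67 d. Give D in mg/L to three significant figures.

k_1 L₀/(k_r−k_1) = 0.325×28.0/(1.18−0.325) = 9.100/0.8550 = 10.64 mg/L.
e^(−k_1 t) = e^(−0.325×1.670) = 0.5811; e^(−k_r t) = e^(−1.18×1.670) = 0.1394.
D = 10.64 × (0.5811 − 0.1394) + 2.80 × 0.1394 = 4.702 + 0.3902 = 5.092 mg/L.

D ≈ 5.09 mg/L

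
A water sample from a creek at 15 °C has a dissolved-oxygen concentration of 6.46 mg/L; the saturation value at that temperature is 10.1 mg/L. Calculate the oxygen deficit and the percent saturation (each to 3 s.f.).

D ≈ 3.64 mg/L; 64.0 % saturation

D = C_s − C = 10.1 − 6.46 = 3.64 mg/L.
% saturation = 6.46/10.1 × 100 = 64.0 %.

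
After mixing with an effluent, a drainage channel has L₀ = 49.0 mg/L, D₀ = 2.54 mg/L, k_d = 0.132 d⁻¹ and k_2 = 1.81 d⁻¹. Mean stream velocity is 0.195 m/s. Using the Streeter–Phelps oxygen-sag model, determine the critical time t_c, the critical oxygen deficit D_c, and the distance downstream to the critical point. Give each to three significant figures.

With k_2/k_d = 13.71 and 1 − D₀(k_2−k_d)/(k_d L₀) = 0.3410,
t_c = ln(13.71 × 0.3410) / (1.81 − 0.132) = ln(4.676) / 1.678 = 1.543/1.678 = 0.9193 d.
L(t_c) = L₀ e^(−k_d t_c) = 49.0 × 0.8857 = 43.40 mg/L, and at the critical point k_2 D_c = k_d L, so D_c = (0.132/1.81) × 43.40 = 3.165 mg/L.
x_c = v t_c = 0.195 m/s × 0.9193 d × 86400 s/d = 15490 m ≈ 15.5 km.

t_c ≈ 0.919 d; D_c ≈ 3.17 mg/L; x_c ≈ 15.5 km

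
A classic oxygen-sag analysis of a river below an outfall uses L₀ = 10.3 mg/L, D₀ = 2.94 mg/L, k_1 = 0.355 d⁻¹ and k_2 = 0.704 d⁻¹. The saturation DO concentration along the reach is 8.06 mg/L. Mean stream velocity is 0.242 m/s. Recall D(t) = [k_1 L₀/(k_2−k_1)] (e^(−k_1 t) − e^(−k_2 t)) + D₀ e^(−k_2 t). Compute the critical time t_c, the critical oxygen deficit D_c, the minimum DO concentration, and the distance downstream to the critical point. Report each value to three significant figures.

t_c ≈ 1.02 d; D_c ≈ 3.62 mg/L; min DO ≈ 4.44 mg/L; x_c ≈ 21.3 km

At the critical point dD/dt = 0, so k_1 L₀ e^(−k_1 t) = k_2 D. Substituting D(t) from the Streeter–Phelps equation and solving for t gives
t_c = ln[(k_2/k_1)(1 − D₀(k_2−k_1)/(k_1 L₀))] / (k_2−k_1).
Here k_2−k_1 = 0.3490 d⁻¹ and 1 − D₀(k_2−k_1)/(k_1 L₀) = 1 − 2.94×0.3490/(0.355×10.3) = 0.7194, so
t_c = ln(1.983 × 0.7194) / 0.3490 = 0.3553 / 0.3490 = 1.018 d.
D_c = (k_1/k_2) L₀ e^(−k_1 t_c) = (0.355/0.704) × 10.3 × e^(−0.355×1.018) = 0.5043 × 10.3 × 0.6967 = 3.619 mg/L.
Minimum DO = C_s − D_c = 8.06 − 3.619 = 4.441 mg/L.
x_c = v t_c = 0.242 m/s × 1.018 d × 86400 s/d = 21290 m ≈ 21.3 km.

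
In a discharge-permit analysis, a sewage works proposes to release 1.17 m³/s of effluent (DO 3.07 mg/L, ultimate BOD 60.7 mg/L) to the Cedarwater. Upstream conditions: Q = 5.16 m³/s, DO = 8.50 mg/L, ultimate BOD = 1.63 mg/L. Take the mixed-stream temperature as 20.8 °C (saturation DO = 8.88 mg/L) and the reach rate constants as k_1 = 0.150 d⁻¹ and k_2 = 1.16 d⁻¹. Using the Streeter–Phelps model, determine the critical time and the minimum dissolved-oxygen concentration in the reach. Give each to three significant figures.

t_c ≈ 0.682 d; minimum DO ≈ 7.42 mg/L

Mixed DO = (5.16×8.50 + 1.17×3.07)/(5.16+1.17) = 47.45/6.330 = 7.496 mg/L.
Mixed L₀ = (5.16×1.63 + 1.17×60.7)/(6.330) = 79.43/6.330 = 12.55 mg/L.
Initial deficit D₀ = C_s − DO₀ = 8.88 − 7.496 = 1.384 mg/L.
t_c = (1/1.010) ln[(1.16/0.150)(1 − 1.384×1.010/(0.150×12.55))] = 0.9901 × ln(1.992) = 0.6821 d.
D_c = (0.150/1.16) × 12.55 × e^(−0.150×0.6821) = 0.1293 × 12.55 × 0.9027 = 1.465 mg/L.
Minimum DO = 8.88 − 1.465 = 7.415 mg/L.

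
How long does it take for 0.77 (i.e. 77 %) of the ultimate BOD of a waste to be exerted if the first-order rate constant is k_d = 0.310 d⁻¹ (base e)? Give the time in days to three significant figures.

t ≈ 4.74 d

y/L₀ = 1 − e^(−k_d t) = 0.77 ⇒ e^(−k_d t) = 0.230
t = −ln(0.230) / 0.310 = 1.470 / 0.310 = 4.741 d.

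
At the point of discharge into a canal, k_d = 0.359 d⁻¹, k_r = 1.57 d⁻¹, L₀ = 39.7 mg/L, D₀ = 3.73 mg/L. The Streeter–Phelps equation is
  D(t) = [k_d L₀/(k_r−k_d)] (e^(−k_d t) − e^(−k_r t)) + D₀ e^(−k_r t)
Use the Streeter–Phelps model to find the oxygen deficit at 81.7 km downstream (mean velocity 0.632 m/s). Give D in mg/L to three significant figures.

Travel time t = x/v = 81.7 km / (0.632 m/s) = 81700 m / 0.632 m/s = 129300 s = 1.496 d.
k_d L₀/(k_r−k_d) = 0.359×39.7/(1.57−0.359) = 14.25/1.211 = 11.77 mg/L.
e^(−k_d t) = e^(−0.359×1.496) = 0.5844; e^(−k_r t) = e^(−1.57×1.496) = 0.09546.
D = 11.77 × (0.5844 − 0.09546) + 3.73 × 0.09546 = 5.755 + 0.3561 = 6.111 mg/L.

D ≈ 6.11 mg/L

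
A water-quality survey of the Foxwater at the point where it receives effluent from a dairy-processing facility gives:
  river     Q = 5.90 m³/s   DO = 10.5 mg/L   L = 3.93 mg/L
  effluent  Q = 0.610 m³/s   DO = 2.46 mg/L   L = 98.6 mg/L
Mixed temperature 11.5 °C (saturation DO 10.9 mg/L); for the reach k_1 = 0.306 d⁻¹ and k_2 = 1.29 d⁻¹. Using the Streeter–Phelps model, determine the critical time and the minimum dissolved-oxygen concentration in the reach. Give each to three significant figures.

t_c ≈ 1.11 d; minimum DO ≈ 8.74 mg/L

Mixed DO = (5.90×10.5 + 0.610×2.46)/(5.90+0.610) = 63.45/6.510 = 9.747 mg/L.
Mixed L₀ = (5.90×3.93 + 0.610×98.6)/(6.510) = 83.33/6.510 = 12.80 mg/L.
Initial deficit D₀ = C_s − DO₀ = 10.9 − 9.747 = 1.153 mg/L.
t_c = (1/0.9840) ln[(1.29/0.306)(1 − 1.153×0.9840/(0.306×12.80))] = 1.016 × ln(2.994) = 1.115 d.
D_c = (0.306/1.29) × 12.80 × e^(−0.306×1.115) = 0.2372 × 12.80 × 0.7110 = 2.159 mg/L.
Minimum DO = 10.9 − 2.159 = 8.741 mg/L.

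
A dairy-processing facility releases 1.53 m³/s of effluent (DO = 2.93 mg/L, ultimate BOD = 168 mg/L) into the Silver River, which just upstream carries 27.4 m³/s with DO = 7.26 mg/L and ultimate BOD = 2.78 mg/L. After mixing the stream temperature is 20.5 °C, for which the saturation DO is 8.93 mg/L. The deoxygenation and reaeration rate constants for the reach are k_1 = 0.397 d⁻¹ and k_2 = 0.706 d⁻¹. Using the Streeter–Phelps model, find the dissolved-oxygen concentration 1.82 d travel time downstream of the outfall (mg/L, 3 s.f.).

Mixed DO = (27.4×7.26 + 1.53×2.93)/(27.4+1.53) = 203.4/28.93 = 7.031 mg/L.
Mixed L₀ = (27.4×2.78 + 1.53×168)/(28.93) = 333.2/28.93 = 11.52 mg/L.
Initial deficit D₀ = C_s − DO₀ = 8.93 − 7.031 = 1.899 mg/L.
D(1.82) = [0.397×11.52/(0.706−0.397)](e^(−0.397×1.82) − e^(−0.706×1.82)) + 1.899 e^(−0.706×1.82)
= 14.80 × (0.4855 − 0.2767) + 1.899 × 0.2767 = 3.616 mg/L.
DO = 8.93 − 3.616 = 5.314 mg/L.

DO ≈ 5.31 mg/L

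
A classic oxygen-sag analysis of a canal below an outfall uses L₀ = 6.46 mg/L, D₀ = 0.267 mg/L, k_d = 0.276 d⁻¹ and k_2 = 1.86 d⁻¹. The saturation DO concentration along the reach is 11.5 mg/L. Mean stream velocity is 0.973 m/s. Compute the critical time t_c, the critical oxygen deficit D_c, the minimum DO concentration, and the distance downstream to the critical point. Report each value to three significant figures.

At the critical point dD/dt = 0, so k_d L₀ e^(−k_d t) = k_2 D. Substituting D(t) from the Streeter–Phelps equation and solving for t gives
t_c = ln[(k_2/k_d)(1 − D₀(k_2−k_d)/(k_d L₀))] / (k_2−k_d).
Here k_2−k_d = 1.584 d⁻¹ and 1 − D₀(k_2−k_d)/(k_d L₀) = 1 − 0.267×1.584/(0.276×6.46) = 0.7628, so
t_c = ln(6.739 × 0.7628) / 1.584 = 1.637 / 1.584 = 1.034 d.
D_c = (k_d/k_2) L₀ e^(−k_d t_c) = (0.276/1.86) × 6.46 × e^(−0.276×1.034) = 0.1484 × 6.46 × 0.7518 = 0.7207 mg/L.
Minimum DO = C_s − D_c = 11.5 − 0.7207 = 10.78 mg/L.
x_c = v t_c = 0.973 m/s × 1.034 d × 86400 s/d = 86890 m ≈ 86.9 km.

t_c ≈ 1.03 d; D_c ≈ 0.721 mg/L; min DO ≈ 10.8 mg/L; x_c ≈ 86.9 km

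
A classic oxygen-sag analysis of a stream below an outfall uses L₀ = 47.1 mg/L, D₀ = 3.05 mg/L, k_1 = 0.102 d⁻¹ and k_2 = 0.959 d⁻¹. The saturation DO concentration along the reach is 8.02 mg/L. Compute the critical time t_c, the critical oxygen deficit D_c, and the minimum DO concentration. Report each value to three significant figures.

t_c ≈ 1.70 d; D_c ≈ 4.21 mg/L; min DO ≈ 3.81 mg/L

t_c = [1/(k_2−k_1)] ln[(k_2/k_1)(1 − D₀(k_2−k_1)/(k_1 L₀))]
= [1/(0.959−0.102)] ln[(0.959/0.102)(1 − 3.05×0.8570/(0.102×47.1))]
= (1/0.8570) ln[9.402 × 0.4559] = 1.167 × ln(4.287) = 1.167 × 1.455 = 1.698 d.
L(t_c) = L₀ e^(−k_1 t_c) = 47.1 × 0.8409 = 39.61 mg/L, and at the critical point k_2 D_c = k_1 L, so D_c = (0.102/0.959) × 39.61 = 4.213 mg/L.
Minimum DO = C_s − D_c = 8.02 − 4.213 = 3.807 mg/L.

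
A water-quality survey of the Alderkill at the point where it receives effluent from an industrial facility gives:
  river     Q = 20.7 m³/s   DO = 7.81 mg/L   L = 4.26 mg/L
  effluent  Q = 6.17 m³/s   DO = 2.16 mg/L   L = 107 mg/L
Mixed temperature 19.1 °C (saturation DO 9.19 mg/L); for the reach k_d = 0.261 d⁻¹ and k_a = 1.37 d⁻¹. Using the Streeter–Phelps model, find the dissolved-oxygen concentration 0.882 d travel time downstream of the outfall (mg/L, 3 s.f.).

DO ≈ 5.14 mg/L

Mixed DO = (20.7×7.81 + 6.17×2.16)/(20.7+6.17) = 175.0/26.87 = 6.513 mg/L.
Mixed L₀ = (20.7×4.26 + 6.17×107)/(26.87) = 748.4/26.87 = 27.85 mg/L.
Initial deficit D₀ = C_s − DO₀ = 9.19 − 6.513 = 2.677 mg/L.
D(0.882) = [0.261×27.85/(1.37−0.261)](e^(−0.261×0.882) − e^(−1.37×0.882)) + 2.677 e^(−1.37×0.882)
= 6.555 × (0.7944 − 0.2987) + 2.677 × 0.2987 = 4.049 mg/L.
DO = 9.19 − 4.049 = 5.141 mg/L.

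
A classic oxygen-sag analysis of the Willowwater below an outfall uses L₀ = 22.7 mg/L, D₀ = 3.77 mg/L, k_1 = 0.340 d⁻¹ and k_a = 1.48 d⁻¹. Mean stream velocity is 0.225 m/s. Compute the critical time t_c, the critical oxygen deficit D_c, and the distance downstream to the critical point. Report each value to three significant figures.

t_c ≈ 0.576 d; D_c ≈ 4.29 mg/L; x_c ≈ 11.2 km

At the critical point dD/dt = 0, so k_1 L₀ e^(−k_1 t) = k_a D. Substituting D(t) from the Streeter–Phelps equation and solving for t gives
t_c = ln[(k_a/k_1)(1 − D₀(k_a−k_1)/(k_1 L₀))] / (k_a−k_1).
Here k_a−k_1 = 1.140 d⁻¹ and 1 − D₀(k_a−k_1)/(k_1 L₀) = 1 − 3.77×1.140/(0.340×22.7) = 0.4431, so
t_c = ln(4.353 × 0.4431) / 1.140 = 0.6570 / 1.140 = 0.5763 d.
D_c = (k_1/k_a) L₀ e^(−k_1 t_c) = (0.340/1.48) × 22.7 × e^(−0.340×0.5763) = 0.2297 × 22.7 × 0.8221 = 4.287 mg/L.
x_c = v t_c = 0.225 m/s × 0.5763 d × 86400 s/d = 11200 m ≈ 11.2 km.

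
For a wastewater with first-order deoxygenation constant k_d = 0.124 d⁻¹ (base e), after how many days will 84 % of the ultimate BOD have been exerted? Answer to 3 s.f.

y/L₀ = 1 − e^(−k_d t) = 0.84 ⇒ e^(−k_d t) = 0.160
t = −ln(0.160) / 0.124 = 1.833 / 0.124 = 14.78 d.

t ≈ 14.8 d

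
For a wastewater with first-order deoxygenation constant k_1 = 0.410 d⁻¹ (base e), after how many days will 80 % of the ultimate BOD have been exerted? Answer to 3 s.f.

y/L₀ = 1 − e^(−k_1 t) = 0.80 ⇒ e^(−k_1 t) = 0.200
t = −ln(0.200) / 0.410 = 1.609 / 0.410 = 3.925 d.

t ≈ 3.93 d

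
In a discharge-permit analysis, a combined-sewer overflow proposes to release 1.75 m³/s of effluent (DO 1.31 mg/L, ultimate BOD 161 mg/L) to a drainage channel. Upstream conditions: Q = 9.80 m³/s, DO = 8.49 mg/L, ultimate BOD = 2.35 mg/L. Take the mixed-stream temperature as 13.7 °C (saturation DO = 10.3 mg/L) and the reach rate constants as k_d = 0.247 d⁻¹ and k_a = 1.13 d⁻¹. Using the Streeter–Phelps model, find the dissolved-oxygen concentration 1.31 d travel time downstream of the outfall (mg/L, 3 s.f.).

Mixed DO = (9.80×8.49 + 1.75×1.31)/(9.80+1.75) = 85.49/11.55 = 7.402 mg/L.
Mixed L₀ = (9.80×2.35 + 1.75×161)/(11.55) = 304.8/11.55 = 26.39 mg/L.
Initial deficit D₀ = C_s − DO₀ = 10.3 − 7.402 = 2.898 mg/L.
D(1.31) = [0.247×26.39/(1.13−0.247)](e^(−0.247×1.31) − e^(−1.13×1.31)) + 2.898 e^(−1.13×1.31)
= 7.381 × (0.7236 − 0.2276) + 2.898 × 0.2276 = 4.321 mg/L.
DO = 10.3 − 4.321 = 5.979 mg/L.

DO ≈ 5.98 mg/L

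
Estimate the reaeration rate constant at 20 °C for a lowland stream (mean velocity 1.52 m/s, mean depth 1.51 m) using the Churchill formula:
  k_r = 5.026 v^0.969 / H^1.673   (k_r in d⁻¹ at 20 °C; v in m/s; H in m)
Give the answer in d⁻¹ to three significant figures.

k_r = 5.026 × 1.52^0.969 / 1.51^1.673 = 5.026 × 1.500 / 1.993 = 3.784 d⁻¹.

k_r ≈ 3.78 d⁻¹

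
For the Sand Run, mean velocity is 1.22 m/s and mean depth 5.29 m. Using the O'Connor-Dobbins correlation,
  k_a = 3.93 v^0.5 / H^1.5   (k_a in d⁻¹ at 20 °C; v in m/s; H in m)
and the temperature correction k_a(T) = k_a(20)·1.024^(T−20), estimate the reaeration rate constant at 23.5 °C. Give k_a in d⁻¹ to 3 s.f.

k_a(20) = 3.93 × 1.22^0.5 / 5.29^1.5 = 3.93 × 1.105 / 12.17 = 0.3568 d⁻¹.
k_a(23.5) = 0.3568 × 1.024^(23.5−20) = 0.3568 × 1.087 = 0.3876 d⁻¹.

k_a ≈ 0.388 d⁻¹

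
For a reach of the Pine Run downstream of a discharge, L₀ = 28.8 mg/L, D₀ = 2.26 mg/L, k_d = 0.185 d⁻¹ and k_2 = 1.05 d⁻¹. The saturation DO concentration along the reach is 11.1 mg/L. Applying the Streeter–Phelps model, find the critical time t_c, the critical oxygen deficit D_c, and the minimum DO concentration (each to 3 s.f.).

t_c = [1/(k_2−k_d)] ln[(k_2/k_d)(1 − D₀(k_2−k_d)/(k_d L₀))]
= [1/(1.05−0.185)] ln[(1.05/0.185)(1 − 2.26×0.8650/(0.185×28.8))]
= (1/0.8650) ln[5.676 × 0.6331] = 1.156 × ln(3.593) = 1.156 × 1.279 = 1.479 d.
L(t_c) = L₀ e^(−k_d t_c) = 28.8 × 0.7607 = 21.91 mg/L, and at the critical point k_2 D_c = k_d L, so D_c = (0.185/1.05) × 21.91 = 3.860 mg/L.
Minimum DO = C_s − D_c = 11.1 − 3.860 = 7.240 mg/L.

t_c ≈ 1.48 d; D_c ≈ 3.86 mg/L; min DO ≈ 7.24 mg/L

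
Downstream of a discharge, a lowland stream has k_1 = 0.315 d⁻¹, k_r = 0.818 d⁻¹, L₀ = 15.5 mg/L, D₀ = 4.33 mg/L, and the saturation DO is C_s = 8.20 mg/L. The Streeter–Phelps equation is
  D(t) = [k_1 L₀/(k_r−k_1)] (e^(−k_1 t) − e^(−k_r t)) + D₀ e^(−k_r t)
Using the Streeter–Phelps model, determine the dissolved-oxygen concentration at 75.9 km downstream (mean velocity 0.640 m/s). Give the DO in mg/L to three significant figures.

DO ≈ 3.65 mg/L

Travel time t = x/v = 75.9 km / (0.640 m/s) = 75900 m / 0.640 m/s = 118600 s = 1.373 d.
k_1 L₀/(k_r−k_1) = 0.315×15.5/(0.818−0.315) = 4.883/0.5030 = 9.707 mg/L.
e^(−k_1 t) = e^(−0.315×1.373) = 0.6490; e^(−k_r t) = e^(−0.818×1.373) = 0.3254.
D = 9.707 × (0.6490 − 0.3254) + 4.33 × 0.3254 = 3.141 + 1.409 = 4.550 mg/L.
DO = C_s − D = 8.20 − 4.550 = 3.650 mg/L.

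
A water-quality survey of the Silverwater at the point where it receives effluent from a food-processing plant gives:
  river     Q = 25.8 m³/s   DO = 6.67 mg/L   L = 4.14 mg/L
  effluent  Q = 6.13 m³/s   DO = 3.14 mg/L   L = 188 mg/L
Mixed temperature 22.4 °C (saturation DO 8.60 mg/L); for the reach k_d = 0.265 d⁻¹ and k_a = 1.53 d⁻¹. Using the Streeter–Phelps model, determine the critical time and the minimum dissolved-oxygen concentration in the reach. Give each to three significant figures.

t_c ≈ 1.09 d; minimum DO ≈ 3.48 mg/L

Mixed DO = (25.8×6.67 + 6.13×3.14)/(25.8+6.13) = 191.3/31.93 = 5.992 mg/L.
Mixed L₀ = (25.8×4.14 + 6.13×188)/(31.93) = 1259/31.93 = 39.44 mg/L.
Initial deficit D₀ = C_s − DO₀ = 8.60 − 5.992 = 2.608 mg/L.
t_c = (1/1.265) ln[(1.53/0.265)(1 − 2.608×1.265/(0.265×39.44))] = 0.7905 × ln(3.951) = 1.086 d.
D_c = (0.265/1.53) × 39.44 × e^(−0.265×1.086) = 0.1732 × 39.44 × 0.7499 = 5.122 mg/L.
Minimum DO = 8.60 − 5.122 = 3.478 mg/L.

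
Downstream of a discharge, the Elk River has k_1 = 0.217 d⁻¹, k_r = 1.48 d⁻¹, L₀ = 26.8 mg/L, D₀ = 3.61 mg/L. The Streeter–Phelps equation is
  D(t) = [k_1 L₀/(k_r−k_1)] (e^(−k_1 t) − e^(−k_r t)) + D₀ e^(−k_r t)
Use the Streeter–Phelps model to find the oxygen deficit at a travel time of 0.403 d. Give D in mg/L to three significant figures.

k_1 L₀/(k_r−k_1) = 0.217×26.8/(1.48−0.217) = 5.816/1.263 = 4.605 mg/L.
e^(−k_1 t) = e^(−0.217×0.4030) = 0.9163; e^(−k_r t) = e^(−1.48×0.4030) = 0.5508.
D = 4.605 × (0.9163 − 0.5508) + 3.61 × 0.5508 = 1.683 + 1.988 = 3.671 mg/L.

D ≈ 3.67 mg/L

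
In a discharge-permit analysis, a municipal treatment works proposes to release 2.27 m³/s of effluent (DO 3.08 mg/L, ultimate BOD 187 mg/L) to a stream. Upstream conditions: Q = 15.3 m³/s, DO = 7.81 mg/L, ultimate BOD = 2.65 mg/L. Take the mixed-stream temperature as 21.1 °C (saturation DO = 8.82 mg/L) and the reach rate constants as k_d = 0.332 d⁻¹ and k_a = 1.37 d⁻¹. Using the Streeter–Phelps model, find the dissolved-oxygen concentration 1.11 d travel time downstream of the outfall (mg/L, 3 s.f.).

DO ≈ 4.46 mg/L

Mixed DO = (15.3×7.81 + 2.27×3.08)/(15.3+2.27) = 126.5/17.57 = 7.199 mg/L.
Mixed L₀ = (15.3×2.65 + 2.27×187)/(17.57) = 465.0/17.57 = 26.47 mg/L.
Initial deficit D₀ = C_s − DO₀ = 8.82 − 7.199 = 1.621 mg/L.
D(1.11) = [0.332×26.47/(1.37−0.332)](e^(−0.332×1.11) − e^(−1.37×1.11)) + 1.621 e^(−1.37×1.11)
= 8.466 × (0.6918 − 0.2186) + 1.621 × 0.2186 = 4.360 mg/L.
DO = 8.82 − 4.360 = 4.460 mg/L.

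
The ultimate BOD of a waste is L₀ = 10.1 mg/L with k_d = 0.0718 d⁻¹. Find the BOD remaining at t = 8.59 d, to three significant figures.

L_t = L₀ e^(−k_d t) = 10.1 × e^(−0.0718×8.59) = 10.1 × 0.5397 = 5.451 mg/L.

L ≈ 5.45 mg/L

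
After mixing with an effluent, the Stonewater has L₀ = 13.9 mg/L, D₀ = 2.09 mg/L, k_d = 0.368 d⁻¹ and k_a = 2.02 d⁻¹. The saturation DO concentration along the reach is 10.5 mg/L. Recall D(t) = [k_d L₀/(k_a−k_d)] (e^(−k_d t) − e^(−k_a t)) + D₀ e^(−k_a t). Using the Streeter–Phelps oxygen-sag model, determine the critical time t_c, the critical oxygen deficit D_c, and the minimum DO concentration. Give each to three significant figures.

t_c ≈ 0.350 d; D_c ≈ 2.23 mg/L; min DO ≈ 8.27 mg/L

At the critical point dD/dt = 0, so k_d L₀ e^(−k_d t) = k_a D. Substituting D(t) from the Streeter–Phelps equation and solving for t gives
t_c = ln[(k_a/k_d)(1 − D₀(k_a−k_d)/(k_d L₀))] / (k_a−k_d).
Here k_a−k_d = 1.652 d⁻¹ and 1 − D₀(k_a−k_d)/(k_d L₀) = 1 − 2.09×1.652/(0.368×13.9) = 0.3250, so
t_c = ln(5.489 × 0.3250) / 1.652 = 0.5789 / 1.652 = 0.3504 d.
L(t_c) = L₀ e^(−k_d t_c) = 13.9 × 0.8790 = 12.22 mg/L, and at the critical point k_a D_c = k_d L, so D_c = (0.368/2.02) × 12.22 = 2.226 mg/L.
Minimum DO = C_s − D_c = 10.5 − 2.226 = 8.274 mg/L.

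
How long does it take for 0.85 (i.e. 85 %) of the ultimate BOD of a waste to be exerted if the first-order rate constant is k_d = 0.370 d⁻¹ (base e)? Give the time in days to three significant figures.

y/L₀ = 1 − e^(−k_d t) = 0.85 ⇒ e^(−k_d t) = 0.150
t = −ln(0.150) / 0.370 = 1.897 / 0.370 = 5.127 d.

t ≈ 5.13 d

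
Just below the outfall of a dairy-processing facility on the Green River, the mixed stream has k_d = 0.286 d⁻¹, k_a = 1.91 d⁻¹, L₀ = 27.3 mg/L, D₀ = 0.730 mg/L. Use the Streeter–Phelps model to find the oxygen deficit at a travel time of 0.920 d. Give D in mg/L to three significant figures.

k_d L₀/(k_a−k_d) = 0.286×27.3/(1.91−0.286) = 7.808/1.624 = 4.808 mg/L.
e^(−k_d t) = e^(−0.286×0.9200) = 0.7686; e^(−k_a t) = e^(−1.91×0.9200) = 0.1725.
D = 4.808 × (0.7686 − 0.1725) + 0.730 × 0.1725 = 2.866 + 0.1259 = 2.992 mg/L.

D ≈ 2.99 mg/L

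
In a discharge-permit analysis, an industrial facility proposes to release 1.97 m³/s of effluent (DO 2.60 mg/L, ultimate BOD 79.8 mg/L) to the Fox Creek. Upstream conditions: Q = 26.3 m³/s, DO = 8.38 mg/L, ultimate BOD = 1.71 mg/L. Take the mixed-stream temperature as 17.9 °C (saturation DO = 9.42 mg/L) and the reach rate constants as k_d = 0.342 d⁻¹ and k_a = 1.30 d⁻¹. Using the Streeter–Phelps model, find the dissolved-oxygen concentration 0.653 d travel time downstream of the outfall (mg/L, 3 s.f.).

Mixed DO = (26.3×8.38 + 1.97×2.60)/(26.3+1.97) = 225.5/28.27 = 7.977 mg/L.
Mixed L₀ = (26.3×1.71 + 1.97×79.8)/(28.27) = 202.2/28.27 = 7.152 mg/L.
Initial deficit D₀ = C_s − DO₀ = 9.42 − 7.977 = 1.443 mg/L.
D(0.653) = [0.342×7.152/(1.30−0.342)](e^(−0.342×0.653) − e^(−1.30×0.653)) + 1.443 e^(−1.30×0.653)
= 2.553 × (0.7999 − 0.4279) + 1.443 × 0.4279 = 1.567 mg/L.
DO = 9.42 − 1.567 = 7.853 mg/L.

DO ≈ 7.85 mg/L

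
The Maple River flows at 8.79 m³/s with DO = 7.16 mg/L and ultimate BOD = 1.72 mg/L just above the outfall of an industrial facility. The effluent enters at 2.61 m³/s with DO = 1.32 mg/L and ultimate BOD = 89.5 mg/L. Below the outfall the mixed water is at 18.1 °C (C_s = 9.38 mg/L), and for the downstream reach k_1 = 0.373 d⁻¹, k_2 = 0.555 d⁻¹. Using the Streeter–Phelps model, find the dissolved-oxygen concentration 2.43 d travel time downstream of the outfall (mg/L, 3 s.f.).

DO ≈ 2.00 mg/L

Mixed DO = (8.79×7.16 + 2.61×1.32)/(8.79+2.61) = 66.38/11.40 = 5.823 mg/L.
Mixed L₀ = (8.79×1.72 + 2.61×89.5)/(11.40) = 248.7/11.40 = 21.82 mg/L.
Initial deficit D₀ = C_s − DO₀ = 9.38 − 5.823 = 3.557 mg/L.
D(2.43) = [0.373×21.82/(0.555−0.373)](e^(−0.373×2.43) − e^(−0.555×2.43)) + 3.557 e^(−0.555×2.43)
= 44.71 × (0.4040 − 0.2596) + 3.557 × 0.2596 = 7.379 mg/L.
DO = 9.38 − 7.379 = 2.001 mg/L.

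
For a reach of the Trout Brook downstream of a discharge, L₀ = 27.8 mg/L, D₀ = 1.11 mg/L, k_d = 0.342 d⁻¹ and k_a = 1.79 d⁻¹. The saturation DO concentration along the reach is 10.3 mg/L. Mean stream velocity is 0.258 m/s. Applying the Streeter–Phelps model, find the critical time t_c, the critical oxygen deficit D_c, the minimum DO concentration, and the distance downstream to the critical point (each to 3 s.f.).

t_c ≈ 1.02 d; D_c ≈ 3.75 mg/L; min DO ≈ 6.55 mg/L; x_c ≈ 22.6 km

t_c = [1/(k_a−k_d)] ln[(k_a/k_d)(1 − D₀(k_a−k_d)/(k_d L₀))]
= [1/(1.79−0.342)] ln[(1.79/0.342)(1 − 1.11×1.448/(0.342×27.8))]
= (1/1.448) ln[5.234 × 0.8309] = 0.6906 × ln(4.349) = 0.6906 × 1.470 = 1.015 d.
D_c = (k_d/k_a) L₀ e^(−k_d t_c) = (0.342/1.79) × 27.8 × e^(−0.342×1.015) = 0.1911 × 27.8 × 0.7067 = 3.753 mg/L.
Minimum DO = C_s − D_c = 10.3 − 3.753 = 6.547 mg/L.
x_c = v t_c = 0.258 m/s × 1.015 d × 86400 s/d = 22630 m ≈ 22.6 km.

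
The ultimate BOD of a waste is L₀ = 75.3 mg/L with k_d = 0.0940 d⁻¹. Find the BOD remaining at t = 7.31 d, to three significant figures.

L_t = L₀ e^(−k_d t) = 75.3 × e^(−0.0940×7.31) = 75.3 × 0.5030 = 37.88 mg/L.

L ≈ 37.9 mg/L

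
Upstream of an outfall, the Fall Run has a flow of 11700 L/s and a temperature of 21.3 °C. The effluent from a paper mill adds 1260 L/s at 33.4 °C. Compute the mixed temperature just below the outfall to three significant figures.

Flow-weighted mixing: C = (Q_r C_r + Q_w C_w)/(Q_r + Q_w)
= (11700×21.3 + 1260×33.4)/(11700 + 1260) = 291300/12960 = 22.48 °C.

22.5 °C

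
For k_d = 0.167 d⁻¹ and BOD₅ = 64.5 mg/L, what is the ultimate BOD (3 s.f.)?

BOD₅ = L₀(1 − e^(−5k_d)) ⇒ L₀ = BOD₅ / (1 − e^(−5×0.167))
= 64.5 / (1 − 0.4339) = 64.5 / 0.5661 = 113.9 mg/L.

L₀ ≈ 114 mg/L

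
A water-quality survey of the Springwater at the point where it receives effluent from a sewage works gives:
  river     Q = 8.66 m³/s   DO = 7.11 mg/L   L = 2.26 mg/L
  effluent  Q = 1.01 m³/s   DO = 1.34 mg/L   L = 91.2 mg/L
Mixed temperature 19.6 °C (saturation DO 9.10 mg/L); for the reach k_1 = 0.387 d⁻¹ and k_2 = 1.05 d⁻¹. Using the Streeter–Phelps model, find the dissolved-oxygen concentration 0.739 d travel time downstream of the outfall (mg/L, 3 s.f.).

DO ≈ 5.94 mg/L

Mixed DO = (8.66×7.11 + 1.01×1.34)/(8.66+1.01) = 62.93/9.670 = 6.507 mg/L.
Mixed L₀ = (8.66×2.26 + 1.01×91.2)/(9.670) = 111.7/9.670 = 11.55 mg/L.
Initial deficit D₀ = C_s − DO₀ = 9.10 − 6.507 = 2.593 mg/L.
D(0.739) = [0.387×11.55/(1.05−0.387)](e^(−0.387×0.739) − e^(−1.05×0.739)) + 2.593 e^(−1.05×0.739)
= 6.742 × (0.7513 − 0.4603) + 2.593 × 0.4603 = 3.155 mg/L.
DO = 9.10 − 3.155 = 5.945 mg/L.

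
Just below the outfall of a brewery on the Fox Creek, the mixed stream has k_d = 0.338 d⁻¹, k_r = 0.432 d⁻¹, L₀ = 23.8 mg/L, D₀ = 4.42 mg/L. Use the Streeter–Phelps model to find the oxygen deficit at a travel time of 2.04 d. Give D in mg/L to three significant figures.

D ≈ 9.32 mg/L

k_d L₀/(k_r−k_d) = 0.338×23.8/(0.432−0.338) = 8.044/0.09400 = 85.58 mg/L.
e^(−k_d t) = e^(−0.338×2.040) = 0.5018; e^(−k_r t) = e^(−0.432×2.040) = 0.4143.
D = 85.58 × (0.5018 − 0.4143) + 4.42 × 0.4143 = 7.494 + 1.831 = 9.325 mg/L.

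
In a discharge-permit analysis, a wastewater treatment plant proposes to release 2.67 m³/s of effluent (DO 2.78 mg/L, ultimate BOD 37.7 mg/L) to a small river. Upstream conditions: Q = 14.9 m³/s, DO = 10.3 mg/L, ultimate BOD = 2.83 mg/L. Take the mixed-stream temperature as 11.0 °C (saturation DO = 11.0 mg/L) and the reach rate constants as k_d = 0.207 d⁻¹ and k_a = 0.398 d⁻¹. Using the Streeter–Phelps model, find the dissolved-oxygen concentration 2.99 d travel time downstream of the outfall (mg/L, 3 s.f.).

DO ≈ 8.38 mg/L

Mixed DO = (14.9×10.3 + 2.67×2.78)/(14.9+2.67) = 160.9/17.57 = 9.157 mg/L.
Mixed L₀ = (14.9×2.83 + 2.67×37.7)/(17.57) = 142.8/17.57 = 8.129 mg/L.
Initial deficit D₀ = C_s − DO₀ = 11.0 − 9.157 = 1.843 mg/L.
D(2.99) = [0.207×8.129/(0.398−0.207)](e^(−0.207×2.99) − e^(−0.398×2.99)) + 1.843 e^(−0.398×2.99)
= 8.810 × (0.5385 − 0.3042) + 1.843 × 0.3042 = 2.625 mg/L.
DO = 11.0 − 2.625 = 8.375 mg/L.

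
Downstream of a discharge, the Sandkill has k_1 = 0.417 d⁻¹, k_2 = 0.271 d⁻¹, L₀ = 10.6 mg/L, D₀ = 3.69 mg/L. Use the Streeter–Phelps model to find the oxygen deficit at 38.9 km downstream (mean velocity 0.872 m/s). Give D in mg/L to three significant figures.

D ≈ 5.12 mg/L

Travel time t = x/v = 38.9 km / (0.872 m/s) = 38900 m / 0.872 m/s = 44610 s = 0.5163 d.
k_1 L₀/(k_2−k_1) = 0.417×10.6/(0.271−0.417) = 4.420/-0.1460 = -30.28 mg/L.
e^(−k_1 t) = e^(−0.417×0.5163) = 0.8063; e^(−k_2 t) = e^(−0.271×0.5163) = 0.8694.
D = -30.28 × (0.8063 − 0.8694) + 3.69 × 0.8694 = 1.911 + 3.208 = 5.119 mg/L.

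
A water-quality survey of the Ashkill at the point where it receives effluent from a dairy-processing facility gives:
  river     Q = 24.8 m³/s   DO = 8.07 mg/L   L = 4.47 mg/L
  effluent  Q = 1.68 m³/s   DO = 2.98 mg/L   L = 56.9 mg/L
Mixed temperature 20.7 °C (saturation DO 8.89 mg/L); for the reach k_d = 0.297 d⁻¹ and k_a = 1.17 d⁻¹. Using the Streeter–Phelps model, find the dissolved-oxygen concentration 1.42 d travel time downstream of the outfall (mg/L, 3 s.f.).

DO ≈ 7.44 mg/L

Mixed DO = (24.8×8.07 + 1.68×2.98)/(24.8+1.68) = 205.1/26.48 = 7.747 mg/L.
Mixed L₀ = (24.8×4.47 + 1.68×56.9)/(26.48) = 206.4/26.48 = 7.796 mg/L.
Initial deficit D₀ = C_s − DO₀ = 8.89 − 7.747 = 1.143 mg/L.
D(1.42) = [0.297×7.796/(1.17−0.297)](e^(−0.297×1.42) − e^(−1.17×1.42)) + 1.143 e^(−1.17×1.42)
= 2.652 × (0.6559 − 0.1899) + 1.143 × 0.1899 = 1.453 mg/L.
DO = 8.89 − 1.453 = 7.437 mg/L.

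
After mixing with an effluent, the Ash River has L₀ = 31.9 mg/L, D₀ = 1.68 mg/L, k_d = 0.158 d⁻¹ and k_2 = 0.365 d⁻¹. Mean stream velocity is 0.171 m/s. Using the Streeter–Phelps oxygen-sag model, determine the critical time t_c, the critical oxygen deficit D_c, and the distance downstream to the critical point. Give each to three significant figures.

At the critical point dD/dt = 0, so k_d L₀ e^(−k_d t) = k_2 D. Substituting D(t) from the Streeter–Phelps equation and solving for t gives
t_c = ln[(k_2/k_d)(1 − D₀(k_2−k_d)/(k_d L₀))] / (k_2−k_d).
Here k_2−k_d = 0.2070 d⁻¹ and 1 − D₀(k_2−k_d)/(k_d L₀) = 1 − 1.68×0.2070/(0.158×31.9) = 0.9310, so
t_c = ln(2.310 × 0.9310) / 0.2070 = 0.7658 / 0.2070 = 3.700 d.
L(t_c) = L₀ e^(−k_d t_c) = 31.9 × 0.5574 = 17.78 mg/L, and at the critical point k_2 D_c = k_d L, so D_c = (0.158/0.365) × 17.78 = 7.697 mg/L.
x_c = v t_c = 0.171 m/s × 3.700 d × 86400 s/d = 54660 m ≈ 54.7 km.

t_c ≈ 3.70 d; D_c ≈ 7.70 mg/L; x_c ≈ 54.7 km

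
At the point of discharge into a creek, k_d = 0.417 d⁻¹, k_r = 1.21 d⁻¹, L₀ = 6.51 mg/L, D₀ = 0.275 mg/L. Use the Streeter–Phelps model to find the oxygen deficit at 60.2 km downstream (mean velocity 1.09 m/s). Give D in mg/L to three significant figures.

Travel time t = x/v = 60.2 km / (1.09 m/s) = 60200 m / 1.09 m/s = 55230 s = 0.6392 d.
k_d L₀/(k_r−k_d) = 0.417×6.51/(1.21−0.417) = 2.715/0.7930 = 3.423 mg/L.
e^(−k_d t) = e^(−0.417×0.6392) = 0.7660; e^(−k_r t) = e^(−1.21×0.6392) = 0.4614.
D = 3.423 × (0.7660 − 0.4614) + 0.275 × 0.4614 = 1.043 + 0.1269 = 1.170 mg/L.

D ≈ 1.17 mg/L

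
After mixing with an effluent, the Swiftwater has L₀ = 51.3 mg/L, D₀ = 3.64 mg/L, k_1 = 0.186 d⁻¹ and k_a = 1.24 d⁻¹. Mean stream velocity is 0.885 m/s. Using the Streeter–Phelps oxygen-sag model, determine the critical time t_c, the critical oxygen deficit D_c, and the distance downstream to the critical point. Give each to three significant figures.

t_c ≈ 1.31 d; D_c ≈ 6.03 mg/L; x_c ≈ 100 km

At the critical point dD/dt = 0, so k_1 L₀ e^(−k_1 t) = k_a D. Substituting D(t) from the Streeter–Phelps equation and solving for t gives
t_c = ln[(k_a/k_1)(1 − D₀(k_a−k_1)/(k_1 L₀))] / (k_a−k_1).
Here k_a−k_1 = 1.054 d⁻¹ and 1 − D₀(k_a−k_1)/(k_1 L₀) = 1 − 3.64×1.054/(0.186×51.3) = 0.5979, so
t_c = ln(6.667 × 0.5979) / 1.054 = 1.383 / 1.054 = 1.312 d.
L(t_c) = L₀ e^(−k_1 t_c) = 51.3 × 0.7835 = 40.19 mg/L, and at the critical point k_a D_c = k_1 L, so D_c = (0.186/1.24) × 40.19 = 6.029 mg/L.
x_c = v t_c = 0.885 m/s × 1.312 d × 86400 s/d = 100300 m ≈ 100 km.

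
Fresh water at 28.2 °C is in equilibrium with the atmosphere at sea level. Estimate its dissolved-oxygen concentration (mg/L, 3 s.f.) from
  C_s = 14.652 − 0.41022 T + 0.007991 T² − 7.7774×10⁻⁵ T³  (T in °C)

C_s = 14.652 − 0.41022×28.2 + 0.007991×28.2² − 7.7774×10⁻⁵×28.2³ = 7.694 mg/L.

C_s ≈ 7.69 mg/L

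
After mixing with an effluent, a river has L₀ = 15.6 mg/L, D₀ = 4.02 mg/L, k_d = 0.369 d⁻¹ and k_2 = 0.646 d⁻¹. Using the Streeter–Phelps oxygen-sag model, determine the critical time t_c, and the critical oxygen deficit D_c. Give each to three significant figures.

t_c ≈ 1.25 d; D_c ≈ 5.63 mg/L

t_c = [1/(k_2−k_d)] ln[(k_2/k_d)(1 − D₀(k_2−k_d)/(k_d L₀))]
= [1/(0.646−0.369)] ln[(0.646/0.369)(1 − 4.02×0.2770/(0.369×15.6))]
= (1/0.2770) ln[1.751 × 0.8066] = 3.610 × ln(1.412) = 3.610 × 0.3450 = 1.246 d.
D_c = (k_d/k_2) L₀ e^(−k_d t_c) = (0.369/0.646) × 15.6 × e^(−0.369×1.246) = 0.5712 × 15.6 × 0.6315 = 5.627 mg/L.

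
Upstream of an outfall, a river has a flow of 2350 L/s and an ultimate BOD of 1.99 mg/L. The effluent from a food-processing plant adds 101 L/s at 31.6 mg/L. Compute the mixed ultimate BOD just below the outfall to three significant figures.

3.21 mg/L

Flow-weighted mixing: C = (Q_r C_r + Q_w C_w)/(Q_r + Q_w)
= (2350×1.99 + 101×31.6)/(2350 + 101) = 7868/2451 = 3.210 mg/L.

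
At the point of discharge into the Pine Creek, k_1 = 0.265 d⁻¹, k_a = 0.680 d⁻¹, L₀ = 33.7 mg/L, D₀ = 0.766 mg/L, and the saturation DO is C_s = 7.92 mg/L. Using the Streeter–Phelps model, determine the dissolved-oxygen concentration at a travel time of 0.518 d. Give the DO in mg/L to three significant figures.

k_1 L₀/(k_a−k_1) = 0.265×33.7/(0.680−0.265) = 8.931/0.4150 = 21.52 mg/L.
e^(−k_1 t) = e^(−0.265×0.5180) = 0.8717; e^(−k_a t) = e^(−0.680×0.5180) = 0.7031.
D = 21.52 × (0.8717 − 0.7031) + 0.766 × 0.7031 = 3.629 + 0.5386 = 4.167 mg/L.
DO = C_s − D = 7.92 − 4.167 = 3.753 mg/L.

DO ≈ 3.75 mg/L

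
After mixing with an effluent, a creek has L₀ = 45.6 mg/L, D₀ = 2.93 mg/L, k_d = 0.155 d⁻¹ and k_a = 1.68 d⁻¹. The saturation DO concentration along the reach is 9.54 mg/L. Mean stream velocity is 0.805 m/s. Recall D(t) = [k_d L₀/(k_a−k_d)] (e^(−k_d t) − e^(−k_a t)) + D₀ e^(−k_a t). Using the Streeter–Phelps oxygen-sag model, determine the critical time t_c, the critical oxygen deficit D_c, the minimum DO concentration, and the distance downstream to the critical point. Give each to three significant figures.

t_c = [1/(k_a−k_d)] ln[(k_a/k_d)(1 − D₀(k_a−k_d)/(k_d L₀))]
= [1/(1.68−0.155)] ln[(1.68/0.155)(1 − 2.93×1.525/(0.155×45.6))]
= (1/1.525) ln[10.84 × 0.3678] = 0.6557 × ln(3.987) = 0.6557 × 1.383 = 0.9069 d.
L(t_c) = L₀ e^(−k_d t_c) = 45.6 × 0.8689 = 39.62 mg/L, and at the critical point k_a D_c = k_d L, so D_c = (0.155/1.68) × 39.62 = 3.655 mg/L.
Minimum DO = C_s − D_c = 9.54 − 3.655 = 5.885 mg/L.
x_c = v t_c = 0.805 m/s × 0.9069 d × 86400 s/d = 63070 m ≈ 63.1 km.

t_c ≈ 0.907 d; D_c ≈ 3.66 mg/L; min DO ≈ 5.88 mg/L; x_c ≈ 63.1 km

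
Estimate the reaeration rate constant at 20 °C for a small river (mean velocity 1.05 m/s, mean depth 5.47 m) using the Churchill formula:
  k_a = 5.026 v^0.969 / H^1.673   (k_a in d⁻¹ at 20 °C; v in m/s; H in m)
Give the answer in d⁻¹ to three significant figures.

k_a ≈ 0.307 d⁻¹

k_a = 5.026 × 1.05^0.969 / 5.47^1.673 = 5.026 × 1.048 / 17.17 = 0.3070 d⁻¹.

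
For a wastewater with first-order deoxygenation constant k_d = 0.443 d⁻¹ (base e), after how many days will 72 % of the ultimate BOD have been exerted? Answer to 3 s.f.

y/L₀ = 1 − e^(−k_d t) = 0.72 ⇒ e^(−k_d t) = 0.280
t = −ln(0.280) / 0.443 = 1.273 / 0.443 = 2.874 d.

t ≈ 2.87 d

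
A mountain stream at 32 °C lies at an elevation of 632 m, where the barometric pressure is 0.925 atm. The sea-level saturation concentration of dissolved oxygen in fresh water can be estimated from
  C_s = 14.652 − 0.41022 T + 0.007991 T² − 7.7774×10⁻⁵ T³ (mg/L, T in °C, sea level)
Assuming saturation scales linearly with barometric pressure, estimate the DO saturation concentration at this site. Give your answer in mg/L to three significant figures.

At sea level: C_s = 14.652 − 0.41022×32 + 0.007991×32² − 7.7774×10⁻⁵×32³ = 7.159 mg/L.
Pressure correction: C_s' = 7.159 × 0.925 = 6.622 mg/L.

C_s ≈ 6.62 mg/L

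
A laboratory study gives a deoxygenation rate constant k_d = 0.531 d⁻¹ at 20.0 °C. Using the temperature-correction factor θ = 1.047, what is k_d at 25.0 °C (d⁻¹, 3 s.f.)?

k_d(T₂) = k_d(T₁) · θ^(T₂−T₁) = 0.531 × 1.047^(25.0−20.0)
= 0.531 × 1.047^5.00 = 0.531 × 1.258 = 0.6681 d⁻¹.

k_d ≈ 0.668 d⁻¹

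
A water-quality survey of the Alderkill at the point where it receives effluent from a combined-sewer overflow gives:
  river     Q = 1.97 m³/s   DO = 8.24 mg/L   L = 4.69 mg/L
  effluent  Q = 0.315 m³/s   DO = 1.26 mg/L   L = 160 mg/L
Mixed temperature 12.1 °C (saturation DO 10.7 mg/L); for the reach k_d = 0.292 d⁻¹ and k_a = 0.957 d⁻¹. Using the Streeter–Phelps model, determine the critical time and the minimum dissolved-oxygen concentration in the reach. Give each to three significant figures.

Mixed DO = (1.97×8.24 + 0.315×1.26)/(1.97+0.315) = 16.63/2.285 = 7.278 mg/L.
Mixed L₀ = (1.97×4.69 + 0.315×160)/(2.285) = 59.64/2.285 = 26.10 mg/L.
Initial deficit D₀ = C_s − DO₀ = 10.7 − 7.278 = 3.422 mg/L.
t_c = (1/0.6650) ln[(0.957/0.292)(1 − 3.422×0.6650/(0.292×26.10))] = 1.504 × ln(2.299) = 1.252 d.
D_c = (0.292/0.957) × 26.10 × e^(−0.292×1.252) = 0.3051 × 26.10 × 0.6939 = 5.526 mg/L.
Minimum DO = 10.7 − 5.526 = 5.174 mg/L.

t_c ≈ 1.25 d; minimum DO ≈ 5.17 mg/L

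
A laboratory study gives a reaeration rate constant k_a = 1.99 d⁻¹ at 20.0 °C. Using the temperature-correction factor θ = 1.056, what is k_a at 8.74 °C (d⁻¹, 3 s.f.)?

k_a(T₂) = k_a(T₁) · θ^(T₂−T₁) = 1.99 × 1.056^(8.74−20.0)
= 1.99 × 1.056^-11.3 = 1.99 × 0.5414 = 1.077 d⁻¹.

k_a ≈ 1.08 d⁻¹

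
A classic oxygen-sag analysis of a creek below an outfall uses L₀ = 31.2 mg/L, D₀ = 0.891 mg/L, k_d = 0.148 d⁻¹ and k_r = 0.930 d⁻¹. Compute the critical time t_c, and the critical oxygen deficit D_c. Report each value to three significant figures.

At the critical point dD/dt = 0, so k_d L₀ e^(−k_d t) = k_r D. Substituting D(t) from the Streeter–Phelps equation and solving for t gives
t_c = ln[(k_r/k_d)(1 − D₀(k_r−k_d)/(k_d L₀))] / (k_r−k_d).
Here k_r−k_d = 0.7820 d⁻¹ and 1 − D₀(k_r−k_d)/(k_d L₀) = 1 − 0.891×0.7820/(0.148×31.2) = 0.8491, so
t_c = ln(6.284 × 0.8491) / 0.7820 = 1.674 / 0.7820 = 2.141 d.
L(t_c) = L₀ e^(−k_d t_c) = 31.2 × 0.7284 = 22.73 mg/L, and at the critical point k_r D_c = k_d L, so D_c = (0.148/0.930) × 22.73 = 3.617 mg/L.

t_c ≈ 2.14 d; D_c ≈ 3.62 mg/L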